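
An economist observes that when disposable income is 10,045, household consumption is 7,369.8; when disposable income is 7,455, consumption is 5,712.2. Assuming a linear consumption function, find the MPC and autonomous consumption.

MPC = 0.64; a = 941

MPC = ΔC/ΔY = (7369.8 − 5712.2)/(10045 − 7455) = 1657.6/2590 = 0.64
a = C − MPC·Y = 5712.2 − 0.64(7455) = 5712.2 − 4771.2 = 941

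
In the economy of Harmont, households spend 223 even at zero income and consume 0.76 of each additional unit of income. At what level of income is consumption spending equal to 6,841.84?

223 + 0.76Y = 6841.84
0.76Y = 6618.84, so Y = 6618.84/0.76 = 8709

Y = 8709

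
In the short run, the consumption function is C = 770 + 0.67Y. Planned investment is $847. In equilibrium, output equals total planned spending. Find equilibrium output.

Y = C + I = 770 + 0.67Y + 847
Y − 0.67Y = 1617
0.33Y = 1617, so Y = 1617/0.33 = 4900

Y = 4900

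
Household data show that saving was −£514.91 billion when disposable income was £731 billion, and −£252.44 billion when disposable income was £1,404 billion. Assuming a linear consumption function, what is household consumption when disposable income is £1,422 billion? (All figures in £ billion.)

C = 1667.42

MPS = ΔS/ΔY = (-252.44 − (-514.91))/(1404 − 731) = 262.47/673 = 0.39
MPC = 1 − MPS = 0.61
Autonomous saving = -514.91 − 0.39(731) = -800, so a = 800
C = 800 + 0.61(1422) = 800 + 867.42 = 1667.42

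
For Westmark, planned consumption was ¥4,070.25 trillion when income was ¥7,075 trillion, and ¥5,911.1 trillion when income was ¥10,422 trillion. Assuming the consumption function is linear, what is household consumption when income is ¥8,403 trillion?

MPC = (5911.1 − 4070.25)/(10422 − 7075) = 1840.85/3347 = 0.55
a = 4070.25 − 0.55(7075) = 4070.25 − 3891.25 = 179
C = 179 + 0.55(8403) = 179 + 4621.65 = 4800.65

C = 4800.65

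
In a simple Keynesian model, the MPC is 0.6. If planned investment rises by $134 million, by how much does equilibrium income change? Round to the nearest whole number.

ΔY ≈ 335

The multiplier is 1/(1 − MPC) = 1/0.4.
ΔY = 134/0.4 = 335.00 ≈ 335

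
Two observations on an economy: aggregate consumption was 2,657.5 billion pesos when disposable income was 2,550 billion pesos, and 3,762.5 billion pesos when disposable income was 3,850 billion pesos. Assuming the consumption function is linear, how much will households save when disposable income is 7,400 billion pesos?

S = 620

MPC = (3762.5 − 2657.5)/(3850 − 2550) = 1105/1300 = 0.85
a = 2657.5 − 0.85(2550) = 2657.5 − 2167.5 = 490
C = 490 + 0.85(7400) = 6780
S = 7400 − 6780 = 620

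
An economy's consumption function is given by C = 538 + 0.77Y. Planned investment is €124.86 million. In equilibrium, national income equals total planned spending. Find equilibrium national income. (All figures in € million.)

Y = 2882

Y = C + I = 538 + 0.77Y + 124.86
Y − 0.77Y = 662.86
0.23Y = 662.86, so Y = 662.86/0.23 = 2882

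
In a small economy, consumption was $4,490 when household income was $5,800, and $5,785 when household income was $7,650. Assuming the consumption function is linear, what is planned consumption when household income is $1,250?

MPC = (5785 − 4490)/(7650 − 5800) = 1295/1850 = 0.7
a = 4490 − 0.7(5800) = 4490 − 4060 = 430
C = 430 + 0.7(1250) = 430 + 875 = 1305

C = 1305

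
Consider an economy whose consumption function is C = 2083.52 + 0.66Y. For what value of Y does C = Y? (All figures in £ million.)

At break-even, C = Y: 2083.52 + 0.66Y = Y
0.34Y = 2083.52, so Y = 2083.52/0.34 = 6128

Y = 6128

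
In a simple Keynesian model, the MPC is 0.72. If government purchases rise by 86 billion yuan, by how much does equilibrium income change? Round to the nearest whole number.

The multiplier is 1/(1 − MPC) = 1/0.28.
ΔY = 86/0.28 = 307.14 ≈ 307

ΔY ≈ 307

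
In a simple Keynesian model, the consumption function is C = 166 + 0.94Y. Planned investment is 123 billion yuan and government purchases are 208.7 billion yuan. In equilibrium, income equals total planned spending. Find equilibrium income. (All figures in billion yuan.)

Y = C + I + G = 166 + 0.94Y + 123 + 208.7
Y − 0.94Y = 497.7
0.06Y = 497.7, so Y = 497.7/0.06 = 8295

Y = 8295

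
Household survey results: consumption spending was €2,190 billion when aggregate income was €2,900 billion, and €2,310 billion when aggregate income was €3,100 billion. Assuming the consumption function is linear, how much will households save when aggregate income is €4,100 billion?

S = 1190

MPC = (2310 − 2190)/(3100 − 2900) = 120/200 = 0.6
a = 2190 − 0.6(2900) = 2190 − 1740 = 450
C = 450 + 0.6(4100) = 2910
S = 4100 − 2910 = 1190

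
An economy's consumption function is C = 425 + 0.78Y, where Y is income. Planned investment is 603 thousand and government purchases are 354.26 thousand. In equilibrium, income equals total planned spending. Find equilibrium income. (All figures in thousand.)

Y = 6283

Y = C + I + G = 425 + 0.78Y + 603 + 354.26
Y − 0.78Y = 1382.26
0.22Y = 1382.26, so Y = 1382.26/0.22 = 6283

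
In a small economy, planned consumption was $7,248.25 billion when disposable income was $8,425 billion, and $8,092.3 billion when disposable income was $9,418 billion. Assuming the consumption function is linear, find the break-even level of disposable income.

MPC = (8092.3 − 7248.25)/(9418 − 8425) = 844.05/993 = 0.85
a = 7248.25 − 0.85(8425) = 7248.25 − 7161.25 = 87
Break-even: Y = a/(1−MPC) = 87/0.15 = 580

Y = 580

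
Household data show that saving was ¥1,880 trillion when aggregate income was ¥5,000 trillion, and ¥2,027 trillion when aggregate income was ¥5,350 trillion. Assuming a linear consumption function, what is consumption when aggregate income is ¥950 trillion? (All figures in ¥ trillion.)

MPS = ΔS/ΔY = (2027 − 1880)/(5350 − 5000) = 147/350 = 0.42
MPC = 1 − MPS = 0.58
Autonomous saving = 1880 − 0.42(5000) = -220, so a = 220
C = 220 + 0.58(950) = 220 + 551 = 771

C = 771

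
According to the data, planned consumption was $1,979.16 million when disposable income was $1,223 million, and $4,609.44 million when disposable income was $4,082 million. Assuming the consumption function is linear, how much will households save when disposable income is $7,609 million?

S = -245.28

MPC = (4609.44 − 1979.16)/(4082 − 1223) = 2630.28/2859 = 0.92
a = 1979.16 − 0.92(1223) = 1979.16 − 1125.16 = 854
C = 854 + 0.92(7609) = 7854.28
S = 7609 − 7854.28 = -245.28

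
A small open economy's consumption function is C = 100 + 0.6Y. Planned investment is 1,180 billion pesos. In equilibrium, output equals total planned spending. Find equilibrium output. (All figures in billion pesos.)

Y = C + I = 100 + 0.6Y + 1180
Y − 0.6Y = 1280
0.4Y = 1280, so Y = 1280/0.4 = 3200

Y = 3200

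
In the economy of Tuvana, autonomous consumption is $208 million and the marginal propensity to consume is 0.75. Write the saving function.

S = Y − C = Y − (208 + 0.75Y) = -208 + (1 − 0.75)Y

S = -208 + 0.25Y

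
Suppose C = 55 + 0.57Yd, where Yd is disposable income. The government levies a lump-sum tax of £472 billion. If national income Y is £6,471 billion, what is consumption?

Yd = Y − T = 6471 − 472 = 5999
C = 55 + 0.57(5999) = 55 + 3419.43 = 3474.43

C = 3474.43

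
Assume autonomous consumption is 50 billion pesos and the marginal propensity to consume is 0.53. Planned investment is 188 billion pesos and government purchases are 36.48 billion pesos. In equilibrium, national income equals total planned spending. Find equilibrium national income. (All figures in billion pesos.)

Y = C + I + G = 50 + 0.53Y + 188 + 36.48
Y − 0.53Y = 274.48
0.47Y = 274.48, so Y = 274.48/0.47 = 584

Y = 584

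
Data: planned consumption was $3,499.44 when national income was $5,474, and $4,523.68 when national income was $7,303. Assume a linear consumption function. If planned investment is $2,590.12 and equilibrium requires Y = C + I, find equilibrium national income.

MPC = (4523.68 − 3499.44)/(7303 − 5474) = 1024.24/1829 = 0.56
a = 3499.44 − 0.56(5474) = 434
Equilibrium: Y = 434 + 0.56Y + 2590.12
0.44Y = 3024.12, so Y = 3024.12/0.44 = 6873

Y = 6873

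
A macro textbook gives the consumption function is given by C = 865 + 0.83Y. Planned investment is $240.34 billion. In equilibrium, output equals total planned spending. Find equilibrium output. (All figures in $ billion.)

Y = C + I = 865 + 0.83Y + 240.34
Y − 0.83Y = 1105.34
0.17Y = 1105.34, so Y = 1105.34/0.17 = 6502

Y = 6502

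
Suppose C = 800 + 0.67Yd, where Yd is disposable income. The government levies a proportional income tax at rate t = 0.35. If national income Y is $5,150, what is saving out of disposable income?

Yd = (1 − 0.35)(5150) = 0.65(5150) = 3347.5
C = 800 + 0.67(3347.5) = 800 + 2242.825 = 3042.825
S = Yd − C = 3347.5 − 3042.825 = 304.675

S = 304.675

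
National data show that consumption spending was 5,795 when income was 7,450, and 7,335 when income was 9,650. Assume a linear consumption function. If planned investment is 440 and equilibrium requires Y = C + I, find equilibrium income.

Y = 3400

MPC = (7335 − 5795)/(9650 − 7450) = 1540/2200 = 0.7
a = 5795 − 0.7(7450) = 580
Equilibrium: Y = 580 + 0.7Y + 440
0.3Y = 1020, so Y = 1020/0.3 = 3400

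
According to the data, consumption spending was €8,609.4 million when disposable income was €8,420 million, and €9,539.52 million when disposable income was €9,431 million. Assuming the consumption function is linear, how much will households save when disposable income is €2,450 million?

S = -667

MPC = (9539.52 − 8609.4)/(9431 − 8420) = 930.12/1011 = 0.92
a = 8609.4 − 0.92(8420) = 8609.4 − 7746.4 = 863
C = 863 + 0.92(2450) = 3117
S = 2450 − 3117 = -667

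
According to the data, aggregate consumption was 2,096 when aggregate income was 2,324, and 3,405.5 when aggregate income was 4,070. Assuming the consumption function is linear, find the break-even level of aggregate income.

Y = 1412

MPC = (3405.5 − 2096)/(4070 − 2324) = 1309.5/1746 = 0.75
a = 2096 − 0.75(2324) = 2096 − 1743 = 353
Break-even: Y = a/(1−MPC) = 353/0.25 = 1412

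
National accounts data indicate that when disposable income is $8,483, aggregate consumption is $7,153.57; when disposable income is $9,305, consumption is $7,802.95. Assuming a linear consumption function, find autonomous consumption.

a = 452

MPC = ΔC/ΔY = (7802.95 − 7153.57)/(9305 − 8483) = 649.38/822 = 0.79
a = C − MPC·Y = 7153.57 − 0.79(8483) = 7153.57 − 6701.57 = 452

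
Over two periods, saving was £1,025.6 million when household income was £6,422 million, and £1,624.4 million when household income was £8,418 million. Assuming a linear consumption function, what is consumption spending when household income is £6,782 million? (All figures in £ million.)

MPS = ΔS/ΔY = (1624.4 − 1025.6)/(8418 − 6422) = 598.8/1996 = 0.3
MPC = 1 − MPS = 0.7
Autonomous saving = 1025.6 − 0.3(6422) = -901, so a = 901
C = 901 + 0.7(6782) = 901 + 4747.4 = 5648.4

C = 5648.4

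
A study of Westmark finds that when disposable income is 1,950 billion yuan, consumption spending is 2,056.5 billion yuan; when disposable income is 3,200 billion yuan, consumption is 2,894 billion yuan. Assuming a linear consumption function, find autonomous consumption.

a = 750

MPC = ΔC/ΔY = (2894 − 2056.5)/(3200 − 1950) = 837.5/1250 = 0.67
a = C − MPC·Y = 2056.5 − 0.67(1950) = 2056.5 − 1306.5 = 750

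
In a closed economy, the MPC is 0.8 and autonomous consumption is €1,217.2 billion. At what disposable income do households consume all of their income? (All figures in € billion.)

Y = 6086

At break-even, C = Y: 1217.2 + 0.8Y = Y
0.2Y = 1217.2, so Y = 1217.2/0.2 = 6086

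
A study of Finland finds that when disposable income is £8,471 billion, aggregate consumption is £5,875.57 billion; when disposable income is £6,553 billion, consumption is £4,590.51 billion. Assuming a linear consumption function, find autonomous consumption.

a = 200

MPC = ΔC/ΔY = (5875.57 − 4590.51)/(8471 − 6553) = 1285.06/1918 = 0.67
a = C − MPC·Y = 4590.51 − 0.67(6553) = 4590.51 − 4390.51 = 200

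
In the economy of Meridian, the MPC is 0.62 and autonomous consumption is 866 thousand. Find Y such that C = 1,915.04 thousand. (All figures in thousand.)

Y = 1692

866 + 0.62Y = 1915.04
0.62Y = 1049.04, so Y = 1049.04/0.62 = 1692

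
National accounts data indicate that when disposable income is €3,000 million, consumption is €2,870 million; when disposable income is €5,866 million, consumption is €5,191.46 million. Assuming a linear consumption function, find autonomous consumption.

a = 440

MPC = ΔC/ΔY = (5191.46 − 2870)/(5866 − 3000) = 2321.46/2866 = 0.81
a = C − MPC·Y = 2870 − 0.81(3000) = 2870 − 2430 = 440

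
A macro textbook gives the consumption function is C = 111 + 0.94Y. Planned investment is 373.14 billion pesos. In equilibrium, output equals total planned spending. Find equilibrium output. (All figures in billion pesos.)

Y = 8069

Y = C + I = 111 + 0.94Y + 373.14
Y − 0.94Y = 484.14
0.06Y = 484.14, so Y = 484.14/0.06 = 8069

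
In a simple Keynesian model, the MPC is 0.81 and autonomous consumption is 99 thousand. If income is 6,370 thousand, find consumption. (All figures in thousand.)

C = 5258.7

C = 99 + 0.81(6370) = 99 + 5159.7 = 5258.7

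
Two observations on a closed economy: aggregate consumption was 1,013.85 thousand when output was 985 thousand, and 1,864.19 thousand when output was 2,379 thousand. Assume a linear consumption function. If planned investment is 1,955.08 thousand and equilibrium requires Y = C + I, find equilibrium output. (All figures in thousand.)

Y = 6072

MPC = (1864.19 − 1013.85)/(2379 − 985) = 850.34/1394 = 0.61
a = 1013.85 − 0.61(985) = 413
Equilibrium: Y = 413 + 0.61Y + 1955.08
0.39Y = 2368.08, so Y = 2368.08/0.39 = 6072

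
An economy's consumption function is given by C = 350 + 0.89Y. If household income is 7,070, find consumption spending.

C = 6642.3

C = 350 + 0.89(7070) = 350 + 6292.3 = 6642.3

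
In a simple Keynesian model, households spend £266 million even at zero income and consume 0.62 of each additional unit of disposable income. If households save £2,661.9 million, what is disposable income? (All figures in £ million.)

Y = 7705

S = Y − C = -266 + 0.38Y
-266 + 0.38Y = 2661.9, so 0.38Y = 2927.9 and Y = 7705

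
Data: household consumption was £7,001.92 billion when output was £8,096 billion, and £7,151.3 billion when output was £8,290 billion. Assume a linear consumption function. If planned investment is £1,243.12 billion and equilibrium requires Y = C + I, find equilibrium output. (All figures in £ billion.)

Y = 8744

MPC = (7151.3 − 7001.92)/(8290 − 8096) = 149.38/194 = 0.77
a = 7001.92 − 0.77(8096) = 768
Equilibrium: Y = 768 + 0.77Y + 1243.12
0.23Y = 2011.12, so Y = 2011.12/0.23 = 8744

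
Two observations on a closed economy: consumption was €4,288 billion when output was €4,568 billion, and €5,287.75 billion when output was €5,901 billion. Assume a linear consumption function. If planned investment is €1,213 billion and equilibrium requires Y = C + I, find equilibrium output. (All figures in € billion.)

Y = 8300

MPC = (5287.75 − 4288)/(5901 − 4568) = 999.75/1333 = 0.75
a = 4288 − 0.75(4568) = 862
Equilibrium: Y = 862 + 0.75Y + 1213
0.25Y = 2075, so Y = 2075/0.25 = 8300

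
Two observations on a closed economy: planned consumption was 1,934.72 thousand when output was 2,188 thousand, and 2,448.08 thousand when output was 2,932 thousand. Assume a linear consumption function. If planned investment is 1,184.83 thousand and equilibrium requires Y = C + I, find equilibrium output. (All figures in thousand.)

MPC = (2448.08 − 1934.72)/(2932 − 2188) = 513.36/744 = 0.69
a = 1934.72 − 0.69(2188) = 425
Equilibrium: Y = 425 + 0.69Y + 1184.83
0.31Y = 1609.83, so Y = 1609.83/0.31 = 5193

Y = 5193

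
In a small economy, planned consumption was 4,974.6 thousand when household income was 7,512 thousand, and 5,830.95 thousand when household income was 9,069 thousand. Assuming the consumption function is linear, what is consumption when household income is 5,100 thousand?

C = 3648

MPC = (5830.95 − 4974.6)/(9069 − 7512) = 856.35/1557 = 0.55
a = 4974.6 − 0.55(7512) = 4974.6 − 4131.6 = 843
C = 843 + 0.55(5100) = 843 + 2805 = 3648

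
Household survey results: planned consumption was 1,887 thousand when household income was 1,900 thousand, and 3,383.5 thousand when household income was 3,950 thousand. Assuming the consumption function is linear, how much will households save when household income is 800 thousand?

S = -284

MPC = (3383.5 − 1887)/(3950 − 1900) = 1496.5/2050 = 0.73
a = 1887 − 0.73(1900) = 1887 − 1387 = 500
C = 500 + 0.73(800) = 1084
S = 800 − 1084 = -284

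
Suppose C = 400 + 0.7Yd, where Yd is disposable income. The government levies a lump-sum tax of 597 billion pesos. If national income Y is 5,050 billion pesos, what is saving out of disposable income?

S = 935.9

Yd = Y − T = 5050 − 597 = 4453
C = 400 + 0.7(4453) = 400 + 3117.1 = 3517.1
S = Yd − C = 4453 − 3517.1 = 935.9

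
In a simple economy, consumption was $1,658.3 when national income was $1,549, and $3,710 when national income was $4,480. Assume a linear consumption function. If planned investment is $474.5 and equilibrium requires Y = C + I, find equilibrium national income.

Y = 3495

MPC = (3710 − 1658.3)/(4480 − 1549) = 2051.7/2931 = 0.7
a = 1658.3 − 0.7(1549) = 574
Equilibrium: Y = 574 + 0.7Y + 474.5
0.3Y = 1048.5, so Y = 1048.5/0.3 = 3495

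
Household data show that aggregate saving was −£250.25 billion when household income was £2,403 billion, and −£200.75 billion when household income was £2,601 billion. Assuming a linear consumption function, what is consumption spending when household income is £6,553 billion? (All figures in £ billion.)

C = 5765.75

MPS = ΔS/ΔY = (-200.75 − (-250.25))/(2601 − 2403) = 49.5/198 = 0.25
MPC = 1 − MPS = 0.75
Autonomous saving = -250.25 − 0.25(2403) = -851, so a = 851
C = 851 + 0.75(6553) = 851 + 4914.75 = 5765.75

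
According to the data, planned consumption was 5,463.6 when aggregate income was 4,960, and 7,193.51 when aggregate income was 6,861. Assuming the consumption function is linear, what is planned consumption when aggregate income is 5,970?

MPC = (7193.51 − 5463.6)/(6861 − 4960) = 1729.91/1901 = 0.91
a = 5463.6 − 0.91(4960) = 5463.6 − 4513.6 = 950
C = 950 + 0.91(5970) = 950 + 5432.7 = 6382.7

C = 6382.7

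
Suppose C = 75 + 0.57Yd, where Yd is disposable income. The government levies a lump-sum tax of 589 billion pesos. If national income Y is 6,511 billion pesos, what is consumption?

C = 3450.54

Yd = Y − T = 6511 − 589 = 5922
C = 75 + 0.57(5922) = 75 + 3375.54 = 3450.54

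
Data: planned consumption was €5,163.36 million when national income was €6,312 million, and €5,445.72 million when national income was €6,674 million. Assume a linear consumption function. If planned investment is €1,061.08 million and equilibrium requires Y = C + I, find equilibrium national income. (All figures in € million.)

MPC = (5445.72 − 5163.36)/(6674 − 6312) = 282.36/362 = 0.78
a = 5163.36 − 0.78(6312) = 240
Equilibrium: Y = 240 + 0.78Y + 1061.08
0.22Y = 1301.08, so Y = 1301.08/0.22 = 5914

Y = 5914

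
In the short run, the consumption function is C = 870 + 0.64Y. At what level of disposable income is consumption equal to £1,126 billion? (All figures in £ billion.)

870 + 0.64Y = 1126
0.64Y = 256, so Y = 256/0.64 = 400

Y = 400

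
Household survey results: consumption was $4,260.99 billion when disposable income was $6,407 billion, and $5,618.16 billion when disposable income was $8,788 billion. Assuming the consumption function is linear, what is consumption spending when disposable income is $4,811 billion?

C = 3351.27

MPC = (5618.16 − 4260.99)/(8788 − 6407) = 1357.17/2381 = 0.57
a = 4260.99 − 0.57(6407) = 4260.99 − 3651.99 = 609
C = 609 + 0.57(4811) = 609 + 2742.27 = 3351.27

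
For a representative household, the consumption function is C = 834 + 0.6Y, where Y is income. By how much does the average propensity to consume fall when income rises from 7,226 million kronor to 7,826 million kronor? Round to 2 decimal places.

At Y = 7226: C = 834 + 0.6(7226) = 5169.6, APC = 5169.6/7226 = 0.715
At Y = 7826: C = 5529.6, APC = 5529.6/7826 = 0.707
Fall in APC = 0.715 − 0.707 = 0.008 ≈ 0.01

ΔAPC = 0.01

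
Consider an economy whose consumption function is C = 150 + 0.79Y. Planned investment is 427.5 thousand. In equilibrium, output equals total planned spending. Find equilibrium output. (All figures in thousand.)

Y = C + I = 150 + 0.79Y + 427.5
Y − 0.79Y = 577.5
0.21Y = 577.5, so Y = 577.5/0.21 = 2750

Y = 2750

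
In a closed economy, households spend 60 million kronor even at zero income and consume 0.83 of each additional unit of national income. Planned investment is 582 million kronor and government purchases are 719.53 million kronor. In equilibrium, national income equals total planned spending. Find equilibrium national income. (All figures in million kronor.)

Y = C + I + G = 60 + 0.83Y + 582 + 719.53
Y − 0.83Y = 1361.53
0.17Y = 1361.53, so Y = 1361.53/0.17 = 8009

Y = 8009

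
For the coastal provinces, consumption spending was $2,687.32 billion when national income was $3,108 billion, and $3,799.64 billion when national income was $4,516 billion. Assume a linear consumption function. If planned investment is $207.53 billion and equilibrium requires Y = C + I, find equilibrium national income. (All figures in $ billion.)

Y = 2093

MPC = (3799.64 − 2687.32)/(4516 − 3108) = 1112.32/1408 = 0.79
a = 2687.32 − 0.79(3108) = 232
Equilibrium: Y = 232 + 0.79Y + 207.53
0.21Y = 439.53, so Y = 439.53/0.21 = 2093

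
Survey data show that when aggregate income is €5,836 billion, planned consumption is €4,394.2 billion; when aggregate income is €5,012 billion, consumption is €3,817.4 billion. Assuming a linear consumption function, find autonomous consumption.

a = 309

MPC = ΔC/ΔY = (4394.2 − 3817.4)/(5836 − 5012) = 576.8/824 = 0.7
a = C − MPC·Y = 3817.4 − 0.7(5012) = 3817.4 − 3508.4 = 309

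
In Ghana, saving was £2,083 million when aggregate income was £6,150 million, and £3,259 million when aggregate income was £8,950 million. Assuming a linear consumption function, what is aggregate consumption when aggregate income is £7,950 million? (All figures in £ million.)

MPS = ΔS/ΔY = (3259 − 2083)/(8950 − 6150) = 1176/2800 = 0.42
MPC = 1 − MPS = 0.58
Autonomous saving = 2083 − 0.42(6150) = -500, so a = 500
C = 500 + 0.58(7950) = 500 + 4611 = 5111

C = 5111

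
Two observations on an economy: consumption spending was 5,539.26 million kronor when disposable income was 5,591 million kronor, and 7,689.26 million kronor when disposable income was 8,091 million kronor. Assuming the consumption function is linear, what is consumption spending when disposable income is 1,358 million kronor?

C = 1898.88

MPC = (7689.26 − 5539.26)/(8091 − 5591) = 2150/2500 = 0.86
a = 5539.26 − 0.86(5591) = 5539.26 − 4808.26 = 731
C = 731 + 0.86(1358) = 731 + 1167.88 = 1898.88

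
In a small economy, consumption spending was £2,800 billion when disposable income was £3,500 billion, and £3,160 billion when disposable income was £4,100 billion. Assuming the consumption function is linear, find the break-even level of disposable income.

Y = 1750

MPC = (3160 − 2800)/(4100 − 3500) = 360/600 = 0.6
a = 2800 − 0.6(3500) = 2800 − 2100 = 700
Break-even: Y = a/(1−MPC) = 700/0.4 = 1750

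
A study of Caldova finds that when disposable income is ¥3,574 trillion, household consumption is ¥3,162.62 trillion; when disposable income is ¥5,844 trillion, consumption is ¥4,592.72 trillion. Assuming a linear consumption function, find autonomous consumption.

a = 911

MPC = ΔC/ΔY = (4592.72 − 3162.62)/(5844 − 3574) = 1430.1/2270 = 0.63
a = C − MPC·Y = 3162.62 − 0.63(3574) = 3162.62 − 2251.62 = 911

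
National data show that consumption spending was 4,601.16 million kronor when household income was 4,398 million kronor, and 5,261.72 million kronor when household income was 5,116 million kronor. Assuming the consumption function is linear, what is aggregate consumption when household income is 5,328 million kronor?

MPC = (5261.72 − 4601.16)/(5116 − 4398) = 660.56/718 = 0.92
a = 4601.16 − 0.92(4398) = 4601.16 − 4046.16 = 555
C = 555 + 0.92(5328) = 555 + 4901.76 = 5456.76

C = 5456.76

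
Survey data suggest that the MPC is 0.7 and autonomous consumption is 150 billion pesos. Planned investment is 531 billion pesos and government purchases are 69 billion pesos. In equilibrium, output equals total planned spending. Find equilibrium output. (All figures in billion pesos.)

Y = 2500

Y = C + I + G = 150 + 0.7Y + 531 + 69
Y − 0.7Y = 750
0.3Y = 750, so Y = 750/0.3 = 2500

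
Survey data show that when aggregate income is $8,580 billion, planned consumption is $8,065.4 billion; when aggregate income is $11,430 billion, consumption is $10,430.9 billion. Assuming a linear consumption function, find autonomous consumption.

a = 944

MPC = ΔC/ΔY = (10430.9 − 8065.4)/(11430 − 8580) = 2365.5/2850 = 0.83
a = C − MPC·Y = 8065.4 − 0.83(8580) = 8065.4 − 7121.4 = 944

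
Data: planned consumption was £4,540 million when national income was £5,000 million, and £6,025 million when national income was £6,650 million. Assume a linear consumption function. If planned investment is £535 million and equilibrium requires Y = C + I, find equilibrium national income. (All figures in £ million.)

MPC = (6025 − 4540)/(6650 − 5000) = 1485/1650 = 0.9
a = 4540 − 0.9(5000) = 40
Equilibrium: Y = 40 + 0.9Y + 535
0.1Y = 575, so Y = 575/0.1 = 5750

Y = 5750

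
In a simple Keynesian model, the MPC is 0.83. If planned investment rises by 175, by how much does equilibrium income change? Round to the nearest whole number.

ΔY ≈ 1029

The multiplier is 1/(1 − MPC) = 1/0.17.
ΔY = 175/0.17 = 1029.41 ≈ 1029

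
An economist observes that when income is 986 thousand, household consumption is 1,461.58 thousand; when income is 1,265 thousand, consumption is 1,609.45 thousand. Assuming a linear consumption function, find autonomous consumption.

MPC = ΔC/ΔY = (1609.45 − 1461.58)/(1265 − 986) = 147.87/279 = 0.53
a = C − MPC·Y = 1461.58 − 0.53(986) = 1461.58 − 522.58 = 939

a = 939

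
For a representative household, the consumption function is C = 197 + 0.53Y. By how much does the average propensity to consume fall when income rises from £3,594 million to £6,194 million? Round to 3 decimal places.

ΔAPC = 0.023

At Y = 3594: C = 197 + 0.53(3594) = 2101.82, APC = 2101.82/3594 = 0.5848
At Y = 6194: C = 3479.82, APC = 3479.82/6194 = 0.5618
Fall in APC = 0.5848 − 0.5618 = 0.023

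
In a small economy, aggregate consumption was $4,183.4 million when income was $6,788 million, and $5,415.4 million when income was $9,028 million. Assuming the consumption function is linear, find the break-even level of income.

Y = 1000

MPC = (5415.4 − 4183.4)/(9028 − 6788) = 1232/2240 = 0.55
a = 4183.4 − 0.55(6788) = 4183.4 − 3733.4 = 450
Break-even: Y = a/(1−MPC) = 450/0.45 = 1000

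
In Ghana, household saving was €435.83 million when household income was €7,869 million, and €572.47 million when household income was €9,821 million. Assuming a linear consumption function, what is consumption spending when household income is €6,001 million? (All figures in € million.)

MPS = ΔS/ΔY = (572.47 − 435.83)/(9821 − 7869) = 136.64/1952 = 0.07
MPC = 1 − MPS = 0.93
Autonomous saving = 435.83 − 0.07(7869) = -115, so a = 115
C = 115 + 0.93(6001) = 115 + 5580.93 = 5695.93

C = 5695.93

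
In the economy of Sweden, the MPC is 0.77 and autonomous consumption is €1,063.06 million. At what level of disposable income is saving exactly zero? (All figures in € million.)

At break-even, C = Y: 1063.06 + 0.77Y = Y
0.23Y = 1063.06, so Y = 1063.06/0.23 = 4622

Y = 4622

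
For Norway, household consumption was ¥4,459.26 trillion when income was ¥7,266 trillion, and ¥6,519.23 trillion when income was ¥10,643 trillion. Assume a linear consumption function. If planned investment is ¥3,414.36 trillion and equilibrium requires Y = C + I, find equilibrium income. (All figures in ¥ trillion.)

MPC = (6519.23 − 4459.26)/(10643 − 7266) = 2059.97/3377 = 0.61
a = 4459.26 − 0.61(7266) = 27
Equilibrium: Y = 27 + 0.61Y + 3414.36
0.39Y = 3441.36, so Y = 3441.36/0.39 = 8824

Y = 8824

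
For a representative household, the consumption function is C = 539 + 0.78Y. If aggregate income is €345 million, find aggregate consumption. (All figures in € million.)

C = 808.1

C = 539 + 0.78(345) = 539 + 269.1 = 808.1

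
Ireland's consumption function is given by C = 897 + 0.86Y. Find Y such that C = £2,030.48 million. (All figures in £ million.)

Y = 1318

897 + 0.86Y = 2030.48
0.86Y = 1133.48, so Y = 1133.48/0.86 = 1318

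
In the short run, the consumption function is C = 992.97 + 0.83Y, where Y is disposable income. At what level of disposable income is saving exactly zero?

Y = 5841

At break-even, C = Y: 992.97 + 0.83Y = Y
0.17Y = 992.97, so Y = 992.97/0.17 = 5841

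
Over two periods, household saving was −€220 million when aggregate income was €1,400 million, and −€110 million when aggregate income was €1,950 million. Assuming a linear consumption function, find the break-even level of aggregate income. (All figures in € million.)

Y = 2500

MPS = ΔS/ΔY = (-110 − (-220))/(1950 − 1400) = 110/550 = 0.2
MPC = 1 − MPS = 0.8
From S(1400) = -220: −a + 0.2(1400) = -220, so a = 280 − (-220) = 500
Break-even (S = 0): Y = a/MPS = 500/0.2 = 2500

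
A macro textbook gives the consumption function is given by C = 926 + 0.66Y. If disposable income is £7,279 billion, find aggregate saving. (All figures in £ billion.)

C = 926 + 0.66(7279) = 926 + 4804.14 = 5730.14
S = Y − C = 7279 − 5730.14 = 1548.86

S = 1548.86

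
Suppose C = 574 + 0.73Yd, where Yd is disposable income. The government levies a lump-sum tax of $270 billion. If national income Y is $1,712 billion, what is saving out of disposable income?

Yd = Y − T = 1712 − 270 = 1442
C = 574 + 0.73(1442) = 574 + 1052.66 = 1626.66
S = Yd − C = 1442 − 1626.66 = -184.66

S = -184.66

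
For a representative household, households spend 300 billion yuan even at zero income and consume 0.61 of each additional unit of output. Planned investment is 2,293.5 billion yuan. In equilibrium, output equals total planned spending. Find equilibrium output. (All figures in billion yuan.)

Y = C + I = 300 + 0.61Y + 2293.5
Y − 0.61Y = 2593.5
0.39Y = 2593.5, so Y = 2593.5/0.39 = 6650

Y = 6650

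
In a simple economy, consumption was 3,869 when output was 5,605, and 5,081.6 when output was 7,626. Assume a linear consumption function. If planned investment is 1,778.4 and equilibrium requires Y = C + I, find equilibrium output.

Y = 5711

MPC = (5081.6 − 3869)/(7626 − 5605) = 1212.6/2021 = 0.6
a = 3869 − 0.6(5605) = 506
Equilibrium: Y = 506 + 0.6Y + 1778.4
0.4Y = 2284.4, so Y = 2284.4/0.4 = 5711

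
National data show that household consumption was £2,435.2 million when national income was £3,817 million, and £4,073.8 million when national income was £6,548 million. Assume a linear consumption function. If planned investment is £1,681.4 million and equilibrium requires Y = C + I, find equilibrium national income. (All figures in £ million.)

Y = 4566

MPC = (4073.8 − 2435.2)/(6548 − 3817) = 1638.6/2731 = 0.6
a = 2435.2 − 0.6(3817) = 145
Equilibrium: Y = 145 + 0.6Y + 1681.4
0.4Y = 1826.4, so Y = 1826.4/0.4 = 4566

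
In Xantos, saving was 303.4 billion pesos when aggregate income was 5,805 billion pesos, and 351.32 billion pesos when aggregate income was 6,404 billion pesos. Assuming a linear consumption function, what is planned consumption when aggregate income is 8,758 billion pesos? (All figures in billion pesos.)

MPS = ΔS/ΔY = (351.32 − 303.4)/(6404 − 5805) = 47.92/599 = 0.08
MPC = 1 − MPS = 0.92
Autonomous saving = 303.4 − 0.08(5805) = -161, so a = 161
C = 161 + 0.92(8758) = 161 + 8057.36 = 8218.36

C = 8218.36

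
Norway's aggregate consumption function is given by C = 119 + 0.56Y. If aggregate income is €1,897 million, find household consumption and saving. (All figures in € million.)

C = 1181.32; S = 715.68

C = 119 + 0.56(1897) = 119 + 1062.32 = 1181.32
S = Y − C = 1897 − 1181.32 = 715.68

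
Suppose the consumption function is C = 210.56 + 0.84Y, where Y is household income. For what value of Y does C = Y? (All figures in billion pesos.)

Y = 1316

At break-even, C = Y: 210.56 + 0.84Y = Y
0.16Y = 210.56, so Y = 210.56/0.16 = 1316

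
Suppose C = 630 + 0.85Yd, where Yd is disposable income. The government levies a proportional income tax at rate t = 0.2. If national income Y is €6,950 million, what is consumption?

C = 5356

Yd = (1 − 0.2)(6950) = 0.8(6950) = 5560
C = 630 + 0.85(5560) = 630 + 4726 = 5356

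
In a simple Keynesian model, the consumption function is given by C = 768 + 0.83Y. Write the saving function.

S = Y − C = Y − (768 + 0.83Y) = -768 + (1 − 0.83)Y

S = -768 + 0.17Y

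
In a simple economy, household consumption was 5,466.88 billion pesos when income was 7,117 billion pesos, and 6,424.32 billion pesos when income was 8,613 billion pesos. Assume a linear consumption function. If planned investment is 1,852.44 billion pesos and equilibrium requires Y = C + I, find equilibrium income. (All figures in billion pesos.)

Y = 7679

MPC = (6424.32 − 5466.88)/(8613 − 7117) = 957.44/1496 = 0.64
a = 5466.88 − 0.64(7117) = 912
Equilibrium: Y = 912 + 0.64Y + 1852.44
0.36Y = 2764.44, so Y = 2764.44/0.36 = 7679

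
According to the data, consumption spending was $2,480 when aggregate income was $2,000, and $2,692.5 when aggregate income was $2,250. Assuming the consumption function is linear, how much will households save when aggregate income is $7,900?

MPC = (2692.5 − 2480)/(2250 − 2000) = 212.5/250 = 0.85
a = 2480 − 0.85(2000) = 2480 − 1700 = 780
C = 780 + 0.85(7900) = 7495
S = 7900 − 7495 = 405

S = 405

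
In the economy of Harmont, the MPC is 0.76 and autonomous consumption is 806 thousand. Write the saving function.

S = -806 + 0.24Y

S = Y − C = Y − (806 + 0.76Y) = -806 + (1 − 0.76)Y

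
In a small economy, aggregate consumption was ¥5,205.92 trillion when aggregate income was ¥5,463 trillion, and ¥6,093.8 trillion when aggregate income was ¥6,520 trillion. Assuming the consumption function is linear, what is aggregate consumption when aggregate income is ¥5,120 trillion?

C = 4917.8

MPC = (6093.8 − 5205.92)/(6520 − 5463) = 887.88/1057 = 0.84
a = 5205.92 − 0.84(5463) = 5205.92 − 4588.92 = 617
C = 617 + 0.84(5120) = 617 + 4300.8 = 4917.8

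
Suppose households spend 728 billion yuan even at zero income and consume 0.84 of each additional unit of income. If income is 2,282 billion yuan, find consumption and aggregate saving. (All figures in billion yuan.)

C = 2644.88; S = -362.88

C = 728 + 0.84(2282) = 728 + 1916.88 = 2644.88
S = Y − C = 2282 − 2644.88 = -362.88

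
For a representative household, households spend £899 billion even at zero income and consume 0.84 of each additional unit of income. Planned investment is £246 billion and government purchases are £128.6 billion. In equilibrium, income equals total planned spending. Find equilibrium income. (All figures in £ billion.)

Y = 7960

Y = C + I + G = 899 + 0.84Y + 246 + 128.6
Y − 0.84Y = 1273.6
0.16Y = 1273.6, so Y = 1273.6/0.16 = 7960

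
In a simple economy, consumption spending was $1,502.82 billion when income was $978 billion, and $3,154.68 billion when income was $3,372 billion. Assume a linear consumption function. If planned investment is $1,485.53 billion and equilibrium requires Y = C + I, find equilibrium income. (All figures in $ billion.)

MPC = (3154.68 − 1502.82)/(3372 − 978) = 1651.86/2394 = 0.69
a = 1502.82 − 0.69(978) = 828
Equilibrium: Y = 828 + 0.69Y + 1485.53
0.31Y = 2313.53, so Y = 2313.53/0.31 = 7463

Y = 7463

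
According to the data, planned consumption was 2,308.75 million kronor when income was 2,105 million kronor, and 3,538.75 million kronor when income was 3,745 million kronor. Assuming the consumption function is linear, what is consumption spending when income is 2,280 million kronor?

C = 2440

MPC = (3538.75 − 2308.75)/(3745 − 2105) = 1230/1640 = 0.75
a = 2308.75 − 0.75(2105) = 2308.75 − 1578.75 = 730
C = 730 + 0.75(2280) = 730 + 1710 = 2440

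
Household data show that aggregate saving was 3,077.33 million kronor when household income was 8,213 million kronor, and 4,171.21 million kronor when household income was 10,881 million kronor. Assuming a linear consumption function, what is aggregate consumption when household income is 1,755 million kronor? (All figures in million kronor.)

MPS = ΔS/ΔY = (4171.21 − 3077.33)/(10881 − 8213) = 1093.88/2668 = 0.41
MPC = 1 − MPS = 0.59
Autonomous saving = 3077.33 − 0.41(8213) = -290, so a = 290
C = 290 + 0.59(1755) = 290 + 1035.45 = 1325.45

C = 1325.45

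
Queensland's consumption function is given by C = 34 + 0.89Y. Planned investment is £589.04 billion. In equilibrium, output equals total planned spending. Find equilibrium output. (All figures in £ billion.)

Y = C + I = 34 + 0.89Y + 589.04
Y − 0.89Y = 623.04
0.11Y = 623.04, so Y = 623.04/0.11 = 5664

Y = 5664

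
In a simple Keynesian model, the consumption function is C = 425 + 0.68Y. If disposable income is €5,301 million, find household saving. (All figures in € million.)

S = 1271.32

C = 425 + 0.68(5301) = 425 + 3604.68 = 4029.68
S = Y − C = 5301 − 4029.68 = 1271.32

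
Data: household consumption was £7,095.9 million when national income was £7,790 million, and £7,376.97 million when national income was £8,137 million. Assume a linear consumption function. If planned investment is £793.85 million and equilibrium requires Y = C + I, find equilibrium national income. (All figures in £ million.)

Y = 8315

MPC = (7376.97 − 7095.9)/(8137 − 7790) = 281.07/347 = 0.81
a = 7095.9 − 0.81(7790) = 786
Equilibrium: Y = 786 + 0.81Y + 793.85
0.19Y = 1579.85, so Y = 1579.85/0.19 = 8315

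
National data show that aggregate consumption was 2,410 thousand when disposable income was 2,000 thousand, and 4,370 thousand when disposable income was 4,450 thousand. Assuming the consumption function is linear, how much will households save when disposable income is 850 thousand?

S = -640

MPC = (4370 − 2410)/(4450 − 2000) = 1960/2450 = 0.8
a = 2410 − 0.8(2000) = 2410 − 1600 = 810
C = 810 + 0.8(850) = 1490
S = 850 − 1490 = -640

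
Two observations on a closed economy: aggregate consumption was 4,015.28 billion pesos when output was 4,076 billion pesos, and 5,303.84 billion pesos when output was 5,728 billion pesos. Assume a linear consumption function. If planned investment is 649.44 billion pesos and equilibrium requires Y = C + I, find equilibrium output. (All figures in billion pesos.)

Y = 6752

MPC = (5303.84 − 4015.28)/(5728 − 4076) = 1288.56/1652 = 0.78
a = 4015.28 − 0.78(4076) = 836
Equilibrium: Y = 836 + 0.78Y + 649.44
0.22Y = 1485.44, so Y = 1485.44/0.22 = 6752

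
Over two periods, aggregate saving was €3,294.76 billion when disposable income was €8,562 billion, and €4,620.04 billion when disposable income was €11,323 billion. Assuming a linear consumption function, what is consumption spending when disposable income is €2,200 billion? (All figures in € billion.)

MPS = ΔS/ΔY = (4620.04 − 3294.76)/(11323 − 8562) = 1325.28/2761 = 0.48
MPC = 1 − MPS = 0.52
Autonomous saving = 3294.76 − 0.48(8562) = -815, so a = 815
C = 815 + 0.52(2200) = 815 + 1144 = 1959

C = 1959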